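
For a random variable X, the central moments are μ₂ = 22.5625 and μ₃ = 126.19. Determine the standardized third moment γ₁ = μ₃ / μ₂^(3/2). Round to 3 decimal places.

1.177

σ = √μ₂ = √22.5625 = 4.75000
σ³ = μ₂^(3/2) = 107.17188
γ₁ = μ₃/σ³ = 126.19 / 107.17188 ≈ 1.177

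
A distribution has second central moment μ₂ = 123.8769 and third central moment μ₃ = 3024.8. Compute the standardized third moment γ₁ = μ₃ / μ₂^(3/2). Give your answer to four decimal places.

σ = √μ₂ = √123.8769 = 11.13000
σ³ = μ₂^(3/2) = 1378.74990
γ₁ = μ₃/σ³ = 3024.8 / 1378.74990 ≈ 2.1939

2.1939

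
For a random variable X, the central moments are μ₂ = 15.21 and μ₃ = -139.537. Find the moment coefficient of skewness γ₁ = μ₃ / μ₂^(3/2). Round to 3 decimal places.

-2.352

σ = √μ₂ = √15.21 = 3.90000
σ³ = μ₂^(3/2) = 59.31900
γ₁ = μ₃/σ³ = -139.537 / 59.31900 ≈ -2.352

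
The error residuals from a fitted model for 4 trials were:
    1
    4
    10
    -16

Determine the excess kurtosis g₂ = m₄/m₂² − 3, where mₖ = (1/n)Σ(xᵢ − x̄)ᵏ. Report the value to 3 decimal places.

-0.901

x̄ = -0.2500
Σ(xᵢ − x̄)² = 372.7500 ⇒ m₂ = 93.18750
Σ(xᵢ − x̄)⁴ = 72901.8281 ⇒ m₄ = 18225.45703
m₂² = 8683.91016
g₂ = m₄/m₂² − 3 = 2.09876 − 3 ≈ -0.901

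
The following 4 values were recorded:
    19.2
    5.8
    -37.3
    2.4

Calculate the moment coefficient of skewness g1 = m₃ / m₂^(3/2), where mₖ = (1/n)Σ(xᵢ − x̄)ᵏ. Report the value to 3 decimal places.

-0.839

x̄ = (19.2 + 5.8 - 37.3 + 2.4) / 4 = -2.4750
deviations (xᵢ − x̄): 21.6750, 8.2750, -34.8250, 4.8750
Σ(xᵢ − x̄)² = 1774.8275 ⇒ m₂ = 1774.8275/4 = 443.70687
Σ(xᵢ − x̄)³ = -31369.5551 ⇒ m₃ = -31369.5551/4 = -7842.38878
m₂^(3/2) = 443.70687^(1.5) = 9346.39727
g1 = m₃ / m₂^(3/2) = -7842.38878 / 9346.39727 ≈ -0.839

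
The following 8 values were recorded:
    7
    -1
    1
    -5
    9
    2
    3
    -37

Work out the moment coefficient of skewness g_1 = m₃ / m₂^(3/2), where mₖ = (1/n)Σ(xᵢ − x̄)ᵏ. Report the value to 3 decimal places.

-1.872

x̄ = (7 - 1 + 1 - 5 + 9 + 2 + 3 - 37) / 8 = -2.6250
deviations (xᵢ − x̄): 9.6250, 1.6250, 3.6250, -2.3750, 11.6250, 4.6250, 5.6250, -34.3750
Σ(xᵢ − x̄)² = 1483.8750 ⇒ m₂ = 1483.8750/8 = 185.48438
Σ(xᵢ − x̄)³ = -37840.7813 ⇒ m₃ = -37840.7813/8 = -4730.09766
m₂^(3/2) = 185.48438^(1.5) = 2526.16083
g_1 = m₃ / m₂^(3/2) = -4730.09766 / 2526.16083 ≈ -1.872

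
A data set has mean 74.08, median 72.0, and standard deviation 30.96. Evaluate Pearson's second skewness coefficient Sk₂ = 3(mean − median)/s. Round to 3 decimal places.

Sk₂ = 3(74.08 − 72.0) / 30.96 = 3 × 2.0800 / 30.96
    = 6.2400 / 30.96 ≈ 0.202

0.202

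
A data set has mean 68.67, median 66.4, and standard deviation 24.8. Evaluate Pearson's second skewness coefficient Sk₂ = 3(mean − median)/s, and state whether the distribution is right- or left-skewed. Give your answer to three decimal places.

0.275, right-skewed

Sk₂ = 3(68.67 − 66.4) / 24.8 = 3 × 2.2700 / 24.8
    = 6.8100 / 24.8 ≈ 0.275
Sk₂ > 0 ⇒ mean > median ⇒ right-skewed (positive skew).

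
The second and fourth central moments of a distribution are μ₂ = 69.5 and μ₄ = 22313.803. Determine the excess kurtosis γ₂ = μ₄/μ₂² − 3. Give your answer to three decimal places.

1.620

μ₂² = 69.5² = 4830.25000
μ₄/μ₂² = 22313.803 / 4830.25000 = 4.61960
γ₂ = 4.61960 − 3 ≈ 1.620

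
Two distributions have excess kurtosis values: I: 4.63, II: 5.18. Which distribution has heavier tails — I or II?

Higher excess kurtosis ⇒ heavier tails relative to the normal distribution.
4.63 vs 5.18: the larger is 5.18, so II has heavier tails.

II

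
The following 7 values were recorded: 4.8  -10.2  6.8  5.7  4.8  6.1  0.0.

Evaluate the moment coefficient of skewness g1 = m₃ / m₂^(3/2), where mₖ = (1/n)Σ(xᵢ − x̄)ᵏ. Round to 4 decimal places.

x̄ = (4.8 - 10.2 + 6.8 + 5.7 + 4.8 + 6.1 + 0.0) / 7 = 2.5714
deviations (xᵢ − x̄): 2.2286, -12.7714, 4.2286, 3.1286, 2.2286, 3.5286, -2.5714
Σ(xᵢ − x̄)² = 219.7743 ⇒ m₂ = 219.7743/7 = 31.39633
Σ(xᵢ − x̄)³ = -1927.8400 ⇒ m₃ = -1927.8400/7 = -275.40572
m₂^(3/2) = 31.39633^(1.5) = 175.92123
g1 = m₃ / m₂^(3/2) = -275.40572 / 175.92123 ≈ -1.5655

-1.5655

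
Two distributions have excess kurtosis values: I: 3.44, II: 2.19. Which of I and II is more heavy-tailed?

Higher excess kurtosis ⇒ heavier tails relative to the normal distribution.
3.44 vs 2.19: the larger is 3.44, so I has heavier tails.

I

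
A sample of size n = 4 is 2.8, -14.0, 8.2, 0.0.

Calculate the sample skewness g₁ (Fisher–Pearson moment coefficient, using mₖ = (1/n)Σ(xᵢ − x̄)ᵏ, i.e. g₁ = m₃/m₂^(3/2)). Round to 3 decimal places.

-0.710

x̄ = (2.8 - 14.0 + 8.2 + 0.0) / 4 = -0.7500
deviations (xᵢ − x̄): 3.5500, -13.2500, 8.9500, 0.7500
Σ(xᵢ − x̄)² = 268.8300 ⇒ m₂ = 268.8300/4 = 67.20750
Σ(xᵢ − x̄)³ = -1564.1250 ⇒ m₃ = -1564.1250/4 = -391.03125
m₂^(3/2) = 67.20750^(1.5) = 550.96830
g₁ = m₃ / m₂^(3/2) = -391.03125 / 550.96830 ≈ -0.710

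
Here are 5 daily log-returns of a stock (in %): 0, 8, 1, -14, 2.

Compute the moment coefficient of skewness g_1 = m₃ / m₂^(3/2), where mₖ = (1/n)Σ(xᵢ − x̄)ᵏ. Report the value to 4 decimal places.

-0.9155

x̄ = (0 + 8 + 1 - 14 + 2) / 5 = -0.6000
deviations (xᵢ − x̄): 0.6000, 8.6000, 1.6000, -13.4000, 2.6000
Σ(xᵢ − x̄)² = 263.2000 ⇒ m₂ = 263.2000/5 = 52.64000
Σ(xᵢ − x̄)³ = -1748.1600 ⇒ m₃ = -1748.1600/5 = -349.63200
m₂^(3/2) = 52.64000^(1.5) = 381.92125
g_1 = m₃ / m₂^(3/2) = -349.63200 / 381.92125 ≈ -0.9155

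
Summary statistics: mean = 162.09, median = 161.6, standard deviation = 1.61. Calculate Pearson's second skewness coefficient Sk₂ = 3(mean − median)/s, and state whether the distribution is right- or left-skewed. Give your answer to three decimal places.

0.913, right-skewed

Sk₂ = 3(162.09 − 161.6) / 1.61 = 3 × 0.4900 / 1.61
    = 1.4700 / 1.61 ≈ 0.913
Sk₂ > 0 ⇒ mean > median ⇒ right-skewed (positive skew).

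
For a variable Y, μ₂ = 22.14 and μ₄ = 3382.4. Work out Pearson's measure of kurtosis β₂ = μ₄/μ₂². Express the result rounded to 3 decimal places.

6.900

μ₂² = 22.14² = 490.17960
μ₄/μ₂² = 3382.4 / 490.17960 = 6.90033
β₂ ≈ 6.900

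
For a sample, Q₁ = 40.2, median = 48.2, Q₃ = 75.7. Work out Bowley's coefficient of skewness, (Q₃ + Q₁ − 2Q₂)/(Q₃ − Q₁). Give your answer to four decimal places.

numerator: Q₃ + Q₁ − 2Q₂ = 75.7 + 40.2 − 2×48.2 = 19.5000
denominator: Q₃ − Q₁ = 75.7 − 40.2 = 35.5000
Bowley skewness = 19.5000 / 35.5000 ≈ 0.5493

0.5493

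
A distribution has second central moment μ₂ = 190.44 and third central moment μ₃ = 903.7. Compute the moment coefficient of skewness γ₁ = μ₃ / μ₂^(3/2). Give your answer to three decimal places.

σ = √μ₂ = √190.44 = 13.80000
σ³ = μ₂^(3/2) = 2628.07200
γ₁ = μ₃/σ³ = 903.7 / 2628.07200 ≈ 0.344

0.344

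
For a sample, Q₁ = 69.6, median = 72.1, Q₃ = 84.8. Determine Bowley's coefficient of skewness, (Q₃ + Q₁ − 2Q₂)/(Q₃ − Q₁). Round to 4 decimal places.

0.6711

numerator: Q₃ + Q₁ − 2Q₂ = 84.8 + 69.6 − 2×72.1 = 10.2000
denominator: Q₃ − Q₁ = 84.8 − 69.6 = 15.2000
Bowley skewness = 10.2000 / 15.2000 ≈ 0.6711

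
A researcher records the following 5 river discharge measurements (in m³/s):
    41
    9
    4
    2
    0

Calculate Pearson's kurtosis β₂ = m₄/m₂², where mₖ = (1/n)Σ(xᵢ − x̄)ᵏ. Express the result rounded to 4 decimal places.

3.0528

x̄ = 11.2000
Σ(xᵢ − x̄)² = 1154.8000 ⇒ m₂ = 230.96000
Σ(xᵢ − x̄)⁴ = 814224.9760 ⇒ m₄ = 162844.99520
m₂² = 53342.52160
β₂ = m₄/m₂² = 162844.99520 / 53342.52160 ≈ 3.0528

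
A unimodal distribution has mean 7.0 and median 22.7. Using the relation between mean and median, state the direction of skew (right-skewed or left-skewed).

mean − median = 7.0 − 22.7 = -15.7
mean < median ⇒ the longer tail is on the left ⇒ left-skewed (negatively skewed).

left-skewed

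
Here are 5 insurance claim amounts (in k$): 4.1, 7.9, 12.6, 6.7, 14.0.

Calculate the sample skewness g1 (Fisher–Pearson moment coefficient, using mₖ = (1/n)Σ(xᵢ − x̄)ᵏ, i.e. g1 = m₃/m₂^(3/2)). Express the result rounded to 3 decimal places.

x̄ = (4.1 + 7.9 + 12.6 + 6.7 + 14.0) / 5 = 9.0600
deviations (xᵢ − x̄): -4.9600, -1.1600, 3.5400, -2.3600, 4.9400
Σ(xᵢ − x̄)² = 68.4520 ⇒ m₂ = 68.4520/5 = 13.69040
Σ(xᵢ − x̄)³ = 28.1866 ⇒ m₃ = 28.1866/5 = 5.63731
m₂^(3/2) = 13.69040^(1.5) = 50.65522
g1 = m₃ / m₂^(3/2) = 5.63731 / 50.65522 ≈ 0.111

0.111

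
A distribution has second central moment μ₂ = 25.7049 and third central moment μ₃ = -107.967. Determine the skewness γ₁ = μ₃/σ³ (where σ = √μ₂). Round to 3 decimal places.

σ = √μ₂ = √25.7049 = 5.07000
σ³ = μ₂^(3/2) = 130.32384
γ₁ = μ₃/σ³ = -107.967 / 130.32384 ≈ -0.828

-0.828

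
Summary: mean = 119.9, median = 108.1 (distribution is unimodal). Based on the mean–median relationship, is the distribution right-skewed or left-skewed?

right-skewed

mean − median = 119.9 − 108.1 = 11.8
mean > median ⇒ the longer tail is on the right ⇒ right-skewed (positively skewed).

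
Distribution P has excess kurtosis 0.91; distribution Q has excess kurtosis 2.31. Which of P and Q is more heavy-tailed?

Q

Higher excess kurtosis ⇒ heavier tails relative to the normal distribution.
0.91 vs 2.31: the larger is 2.31, so Q has heavier tails.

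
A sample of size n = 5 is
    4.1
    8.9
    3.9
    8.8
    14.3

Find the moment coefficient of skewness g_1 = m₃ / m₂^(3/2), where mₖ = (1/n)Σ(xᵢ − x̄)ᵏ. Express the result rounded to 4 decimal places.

x̄ = (4.1 + 8.9 + 3.9 + 8.8 + 14.3) / 5 = 8.0000
deviations (xᵢ − x̄): -3.9000, 0.9000, -4.1000, 0.8000, 6.3000
Σ(xᵢ − x̄)² = 73.1600 ⇒ m₂ = 73.1600/5 = 14.63200
Σ(xᵢ − x̄)³ = 123.0480 ⇒ m₃ = 123.0480/5 = 24.60960
m₂^(3/2) = 14.63200^(1.5) = 55.97003
g_1 = m₃ / m₂^(3/2) = 24.60960 / 55.97003 ≈ 0.4397

0.4397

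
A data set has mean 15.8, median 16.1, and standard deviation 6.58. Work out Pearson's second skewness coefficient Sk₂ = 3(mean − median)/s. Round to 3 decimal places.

-0.137

Sk₂ = 3(15.8 − 16.1) / 6.58 = 3 × -0.3000 / 6.58
    = -0.9000 / 6.58 ≈ -0.137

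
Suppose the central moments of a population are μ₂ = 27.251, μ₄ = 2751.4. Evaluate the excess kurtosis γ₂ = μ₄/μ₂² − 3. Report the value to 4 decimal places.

0.7050

μ₂² = 27.251² = 742.61700
μ₄/μ₂² = 2751.4 / 742.61700 = 3.70501
γ₂ = 3.70501 − 3 ≈ 0.7050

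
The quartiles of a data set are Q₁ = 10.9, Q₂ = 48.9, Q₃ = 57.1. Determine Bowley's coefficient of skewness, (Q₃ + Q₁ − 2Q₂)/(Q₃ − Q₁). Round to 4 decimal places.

numerator: Q₃ + Q₁ − 2Q₂ = 57.1 + 10.9 − 2×48.9 = -29.8000
denominator: Q₃ − Q₁ = 57.1 − 10.9 = 46.2000
Bowley skewness = -29.8000 / 46.2000 ≈ -0.6450

-0.6450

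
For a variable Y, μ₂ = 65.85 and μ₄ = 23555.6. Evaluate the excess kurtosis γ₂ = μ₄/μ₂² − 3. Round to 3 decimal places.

μ₂² = 65.85² = 4336.22250
μ₄/μ₂² = 23555.6 / 4336.22250 = 5.43229
γ₂ = 5.43229 − 3 ≈ 2.432

2.432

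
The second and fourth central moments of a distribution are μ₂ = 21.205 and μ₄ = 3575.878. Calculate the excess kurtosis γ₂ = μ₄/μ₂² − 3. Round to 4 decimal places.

μ₂² = 21.205² = 449.65202
μ₄/μ₂² = 3575.878 / 449.65202 = 7.95255
γ₂ = 7.95255 − 3 ≈ 4.9525

4.9525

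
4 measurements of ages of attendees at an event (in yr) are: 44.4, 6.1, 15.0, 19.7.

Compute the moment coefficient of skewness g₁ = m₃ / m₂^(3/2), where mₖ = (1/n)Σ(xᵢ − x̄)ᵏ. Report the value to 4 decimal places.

x̄ = (44.4 + 6.1 + 15.0 + 19.7) / 4 = 21.3000
deviations (xᵢ − x̄): 23.1000, -15.2000, -6.3000, -1.6000
Σ(xᵢ − x̄)² = 806.9000 ⇒ m₂ = 806.9000/4 = 201.72500
Σ(xᵢ − x̄)³ = 8560.4400 ⇒ m₃ = 8560.4400/4 = 2140.11000
m₂^(3/2) = 201.72500^(1.5) = 2865.09869
g₁ = m₃ / m₂^(3/2) = 2140.11000 / 2865.09869 ≈ 0.7470

0.7470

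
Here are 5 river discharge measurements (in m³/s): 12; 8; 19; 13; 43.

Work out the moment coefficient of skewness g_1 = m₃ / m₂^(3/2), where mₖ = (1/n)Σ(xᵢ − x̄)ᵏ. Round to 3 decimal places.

1.220

x̄ = (12 + 8 + 19 + 13 + 43) / 5 = 19.0000
deviations (xᵢ − x̄): -7.0000, -11.0000, 0.0000, -6.0000, 24.0000
Σ(xᵢ − x̄)² = 782.0000 ⇒ m₂ = 782.0000/5 = 156.40000
Σ(xᵢ − x̄)³ = 11934.0000 ⇒ m₃ = 11934.0000/5 = 2386.80000
m₂^(3/2) = 156.40000^(1.5) = 1955.93817
g_1 = m₃ / m₂^(3/2) = 2386.80000 / 1955.93817 ≈ 1.220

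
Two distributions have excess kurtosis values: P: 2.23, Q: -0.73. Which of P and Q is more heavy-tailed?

P

Higher excess kurtosis ⇒ heavier tails relative to the normal distribution.
2.23 vs -0.73: the larger is 2.23, so P has heavier tails. (P is leptokurtic — heavier-than-normal tails; the other is platykurtic.)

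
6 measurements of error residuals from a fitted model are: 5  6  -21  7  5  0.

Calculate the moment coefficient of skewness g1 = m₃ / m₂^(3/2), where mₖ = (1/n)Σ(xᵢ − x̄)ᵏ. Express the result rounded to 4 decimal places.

-1.6024

x̄ = (5 + 6 - 21 + 7 + 5 + 0) / 6 = 0.3333
deviations (xᵢ − x̄): 4.6667, 5.6667, -21.3333, 6.6667, 4.6667, -0.3333
Σ(xᵢ − x̄)² = 575.3333 ⇒ m₂ = 575.3333/6 = 95.88889
Σ(xᵢ − x̄)³ = -9027.5556 ⇒ m₃ = -9027.5556/6 = -1504.59259
m₂^(3/2) = 95.88889^(1.5) = 938.97154
g1 = m₃ / m₂^(3/2) = -1504.59259 / 938.97154 ≈ -1.6024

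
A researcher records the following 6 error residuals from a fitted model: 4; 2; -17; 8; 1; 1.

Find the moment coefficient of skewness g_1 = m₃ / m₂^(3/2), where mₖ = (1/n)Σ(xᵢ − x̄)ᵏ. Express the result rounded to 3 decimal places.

-1.397

x̄ = (4 + 2 - 17 + 8 + 1 + 1) / 6 = -0.1667
deviations (xᵢ − x̄): 4.1667, 2.1667, -16.8333, 8.1667, 1.1667, 1.1667
Σ(xᵢ − x̄)² = 374.8333 ⇒ m₂ = 374.8333/6 = 62.47222
Σ(xᵢ − x̄)³ = -4139.5556 ⇒ m₃ = -4139.5556/6 = -689.92593
m₂^(3/2) = 62.47222^(1.5) = 493.77652
g_1 = m₃ / m₂^(3/2) = -689.92593 / 493.77652 ≈ -1.397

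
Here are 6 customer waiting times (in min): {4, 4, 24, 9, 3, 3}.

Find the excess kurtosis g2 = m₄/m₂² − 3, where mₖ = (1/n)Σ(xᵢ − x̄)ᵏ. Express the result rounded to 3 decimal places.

x̄ = 7.8333
Σ(xᵢ − x̄)² = 338.8333 ⇒ m₂ = 56.47222
Σ(xᵢ − x̄)⁴ = 69834.8194 ⇒ m₄ = 11639.13657
m₂² = 3189.11188
g2 = m₄/m₂² − 3 = 3.64965 − 3 ≈ 0.650

0.650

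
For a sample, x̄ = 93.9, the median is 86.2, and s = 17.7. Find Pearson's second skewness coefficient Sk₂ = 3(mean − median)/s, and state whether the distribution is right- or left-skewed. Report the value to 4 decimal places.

Sk₂ = 3(93.9 − 86.2) / 17.7 = 3 × 7.7000 / 17.7
    = 23.1000 / 17.7 ≈ 1.3051
Sk₂ > 0 ⇒ mean > median ⇒ right-skewed (positive skew).

1.3051, right-skewed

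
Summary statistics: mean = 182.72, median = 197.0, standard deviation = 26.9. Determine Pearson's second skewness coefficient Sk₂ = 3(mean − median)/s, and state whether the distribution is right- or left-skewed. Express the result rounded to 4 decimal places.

Sk₂ = 3(182.72 − 197.0) / 26.9 = 3 × -14.2800 / 26.9
    = -42.8400 / 26.9 ≈ -1.5926
Sk₂ < 0 ⇒ mean < median ⇒ left-skewed (negative skew).

-1.5926, left-skewed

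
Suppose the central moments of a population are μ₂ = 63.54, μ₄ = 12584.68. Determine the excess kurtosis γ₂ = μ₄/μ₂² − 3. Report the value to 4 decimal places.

μ₂² = 63.54² = 4037.33160
μ₄/μ₂² = 12584.68 / 4037.33160 = 3.11708
γ₂ = 3.11708 − 3 ≈ 0.1171

0.1171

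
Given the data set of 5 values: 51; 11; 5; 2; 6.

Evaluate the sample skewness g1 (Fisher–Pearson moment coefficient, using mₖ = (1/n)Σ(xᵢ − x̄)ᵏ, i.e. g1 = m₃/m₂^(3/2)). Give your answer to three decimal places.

x̄ = (51 + 11 + 5 + 2 + 6) / 5 = 15.0000
deviations (xᵢ − x̄): 36.0000, -4.0000, -10.0000, -13.0000, -9.0000
Σ(xᵢ − x̄)² = 1662.0000 ⇒ m₂ = 1662.0000/5 = 332.40000
Σ(xᵢ − x̄)³ = 42666.0000 ⇒ m₃ = 42666.0000/5 = 8533.20000
m₂^(3/2) = 332.40000^(1.5) = 6060.26371
g1 = m₃ / m₂^(3/2) = 8533.20000 / 6060.26371 ≈ 1.408

1.408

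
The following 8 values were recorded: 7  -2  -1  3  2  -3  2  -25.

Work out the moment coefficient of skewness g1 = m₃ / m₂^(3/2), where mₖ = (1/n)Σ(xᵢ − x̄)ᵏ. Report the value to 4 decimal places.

x̄ = (7 - 2 - 1 + 3 + 2 - 3 + 2 - 25) / 8 = -2.1250
deviations (xᵢ − x̄): 9.1250, 0.1250, 1.1250, 5.1250, 4.1250, -0.8750, 4.1250, -22.8750
Σ(xᵢ − x̄)² = 668.8750 ⇒ m₂ = 668.8750/8 = 83.60938
Σ(xᵢ − x̄)³ = -10934.1563 ⇒ m₃ = -10934.1563/8 = -1366.76953
m₂^(3/2) = 83.60938^(1.5) = 764.50876
g1 = m₃ / m₂^(3/2) = -1366.76953 / 764.50876 ≈ -1.7878

-1.7878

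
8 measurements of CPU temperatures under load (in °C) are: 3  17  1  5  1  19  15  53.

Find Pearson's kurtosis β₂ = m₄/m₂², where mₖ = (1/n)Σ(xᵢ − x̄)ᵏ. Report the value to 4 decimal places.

x̄ = 14.2500
Σ(xᵢ − x̄)² = 2095.5000 ⇒ m₂ = 261.93750
Σ(xᵢ − x̄)⁴ = 2340239.9063 ⇒ m₄ = 292529.98828
m₂² = 68611.25391
β₂ = m₄/m₂² = 292529.98828 / 68611.25391 ≈ 4.2636

4.2636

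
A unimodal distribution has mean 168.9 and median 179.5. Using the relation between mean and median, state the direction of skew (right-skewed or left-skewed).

left-skewed

mean − median = 168.9 − 179.5 = -10.6
mean < median ⇒ the longer tail is on the left ⇒ left-skewed (negatively skewed).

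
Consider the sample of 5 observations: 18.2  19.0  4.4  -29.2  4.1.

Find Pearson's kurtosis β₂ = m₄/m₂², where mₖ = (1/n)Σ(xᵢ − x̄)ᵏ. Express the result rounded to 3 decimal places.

x̄ = 3.3000
Σ(xᵢ − x̄)² = 1526.6000 ⇒ m₂ = 305.32000
Σ(xᵢ − x̄)⁴ = 1225711.6964 ⇒ m₄ = 245142.33928
m₂² = 93220.30240
β₂ = m₄/m₂² = 245142.33928 / 93220.30240 ≈ 2.630

2.630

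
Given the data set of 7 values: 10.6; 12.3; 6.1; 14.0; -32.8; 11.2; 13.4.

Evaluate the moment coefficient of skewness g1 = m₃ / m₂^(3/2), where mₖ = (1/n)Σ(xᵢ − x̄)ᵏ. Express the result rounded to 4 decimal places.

x̄ = (10.6 + 12.3 + 6.1 + 14.0 - 32.8 + 11.2 + 13.4) / 7 = 4.9714
deviations (xᵢ − x̄): 5.6286, 7.3286, 1.1286, 9.0286, -37.7714, 6.2286, 8.4286
Σ(xᵢ − x̄)² = 1704.6943 ⇒ m₂ = 1704.6943/7 = 243.52776
Σ(xᵢ − x̄)³ = -51738.0392 ⇒ m₃ = -51738.0392/7 = -7391.14845
m₂^(3/2) = 243.52776^(1.5) = 3800.34215
g1 = m₃ / m₂^(3/2) = -7391.14845 / 3800.34215 ≈ -1.9449

-1.9449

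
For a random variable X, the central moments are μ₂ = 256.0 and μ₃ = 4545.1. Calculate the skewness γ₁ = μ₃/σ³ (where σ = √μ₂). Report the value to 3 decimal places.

σ = √μ₂ = √256.0 = 16.00000
σ³ = μ₂^(3/2) = 4096.00000
γ₁ = μ₃/σ³ = 4545.1 / 4096.00000 ≈ 1.110

1.110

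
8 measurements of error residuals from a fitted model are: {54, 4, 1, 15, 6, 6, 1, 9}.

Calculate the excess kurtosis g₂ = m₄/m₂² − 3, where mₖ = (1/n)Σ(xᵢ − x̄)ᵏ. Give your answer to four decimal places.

x̄ = 12.0000
Σ(xᵢ − x̄)² = 2160.0000 ⇒ m₂ = 270.00000
Σ(xᵢ − x̄)⁴ = 3147828.0000 ⇒ m₄ = 393478.50000
m₂² = 72900.00000
g₂ = m₄/m₂² − 3 = 5.39751 − 3 ≈ 2.3975

2.3975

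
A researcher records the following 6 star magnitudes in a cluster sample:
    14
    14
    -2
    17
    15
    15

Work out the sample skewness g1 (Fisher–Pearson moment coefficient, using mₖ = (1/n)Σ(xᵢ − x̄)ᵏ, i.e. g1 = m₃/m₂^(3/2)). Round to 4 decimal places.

x̄ = (14 + 14 - 2 + 17 + 15 + 15) / 6 = 12.1667
deviations (xᵢ − x̄): 1.8333, 1.8333, -14.1667, 4.8333, 2.8333, 2.8333
Σ(xᵢ − x̄)² = 246.8333 ⇒ m₂ = 246.8333/6 = 41.13889
Σ(xᵢ − x̄)³ = -2672.4444 ⇒ m₃ = -2672.4444/6 = -445.40741
m₂^(3/2) = 41.13889^(1.5) = 263.86321
g1 = m₃ / m₂^(3/2) = -445.40741 / 263.86321 ≈ -1.6880

-1.6880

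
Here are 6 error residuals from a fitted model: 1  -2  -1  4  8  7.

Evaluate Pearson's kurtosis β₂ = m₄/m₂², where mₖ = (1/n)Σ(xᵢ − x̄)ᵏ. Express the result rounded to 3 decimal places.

x̄ = 2.8333
Σ(xᵢ − x̄)² = 86.8333 ⇒ m₂ = 14.47222
Σ(xᵢ − x̄)⁴ = 1788.8194 ⇒ m₄ = 298.13657
m₂² = 209.44522
β₂ = m₄/m₂² = 298.13657 / 209.44522 ≈ 1.423

1.423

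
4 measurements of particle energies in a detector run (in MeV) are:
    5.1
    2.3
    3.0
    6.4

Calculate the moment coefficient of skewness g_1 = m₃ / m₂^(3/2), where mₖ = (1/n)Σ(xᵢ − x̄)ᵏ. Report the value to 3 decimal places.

x̄ = (5.1 + 2.3 + 3.0 + 6.4) / 4 = 4.2000
deviations (xᵢ − x̄): 0.9000, -1.9000, -1.2000, 2.2000
Σ(xᵢ − x̄)² = 10.7000 ⇒ m₂ = 10.7000/4 = 2.67500
Σ(xᵢ − x̄)³ = 2.7900 ⇒ m₃ = 2.7900/4 = 0.69750
m₂^(3/2) = 2.67500^(1.5) = 4.37508
g_1 = m₃ / m₂^(3/2) = 0.69750 / 4.37508 ≈ 0.159

0.159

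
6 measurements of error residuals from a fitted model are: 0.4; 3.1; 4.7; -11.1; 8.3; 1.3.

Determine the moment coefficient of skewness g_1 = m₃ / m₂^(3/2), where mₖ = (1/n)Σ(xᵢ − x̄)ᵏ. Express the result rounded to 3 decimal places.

-1.064

x̄ = (0.4 + 3.1 + 4.7 - 11.1 + 8.3 + 1.3) / 6 = 1.1167
deviations (xᵢ − x̄): -0.7167, 1.9833, 3.5833, -12.2167, 7.1833, 0.1833
Σ(xᵢ − x̄)² = 218.1683 ⇒ m₂ = 218.1683/6 = 36.36139
Σ(xᵢ − x̄)³ = -1399.1874 ⇒ m₃ = -1399.1874/6 = -233.19791
m₂^(3/2) = 36.36139^(1.5) = 219.26065
g_1 = m₃ / m₂^(3/2) = -233.19791 / 219.26065 ≈ -1.064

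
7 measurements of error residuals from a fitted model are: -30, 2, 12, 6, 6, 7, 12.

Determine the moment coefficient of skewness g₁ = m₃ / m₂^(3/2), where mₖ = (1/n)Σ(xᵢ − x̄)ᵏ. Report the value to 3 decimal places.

x̄ = (-30 + 2 + 12 + 6 + 6 + 7 + 12) / 7 = 2.1429
deviations (xᵢ − x̄): -32.1429, -0.1429, 9.8571, 3.8571, 3.8571, 4.8571, 9.8571
Σ(xᵢ − x̄)² = 1280.8571 ⇒ m₂ = 1280.8571/7 = 182.97959
Σ(xᵢ − x̄)³ = -31063.9592 ⇒ m₃ = -31063.9592/7 = -4437.70845
m₂^(3/2) = 182.97959^(1.5) = 2475.16401
g₁ = m₃ / m₂^(3/2) = -4437.70845 / 2475.16401 ≈ -1.793

-1.793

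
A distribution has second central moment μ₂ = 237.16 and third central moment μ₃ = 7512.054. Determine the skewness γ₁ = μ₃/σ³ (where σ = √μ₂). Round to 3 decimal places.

σ = √μ₂ = √237.16 = 15.40000
σ³ = μ₂^(3/2) = 3652.26400
γ₁ = μ₃/σ³ = 7512.054 / 3652.26400 ≈ 2.057

2.057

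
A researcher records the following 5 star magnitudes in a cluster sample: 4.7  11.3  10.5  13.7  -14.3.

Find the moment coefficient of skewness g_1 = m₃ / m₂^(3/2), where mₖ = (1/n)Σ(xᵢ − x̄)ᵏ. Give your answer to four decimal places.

-1.2125

x̄ = (4.7 + 11.3 + 10.5 + 13.7 - 14.3) / 5 = 5.1800
deviations (xᵢ − x̄): -0.4800, 6.1200, 5.3200, 8.5200, -19.4800
Σ(xᵢ − x̄)² = 518.0480 ⇒ m₂ = 518.0480/5 = 103.60960
Σ(xᵢ − x̄)³ = -6393.9341 ⇒ m₃ = -6393.9341/5 = -1278.78682
m₂^(3/2) = 103.60960^(1.5) = 1054.62970
g_1 = m₃ / m₂^(3/2) = -1278.78682 / 1054.62970 ≈ -1.2125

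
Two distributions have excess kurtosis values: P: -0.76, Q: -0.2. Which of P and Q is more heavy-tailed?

Higher excess kurtosis ⇒ heavier tails relative to the normal distribution.
-0.76 vs -0.2: the larger is -0.2, so Q has heavier tails.

Q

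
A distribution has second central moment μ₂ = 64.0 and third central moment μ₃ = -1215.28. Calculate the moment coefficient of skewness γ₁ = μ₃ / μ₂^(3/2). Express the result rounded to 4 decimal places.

-2.3736

σ = √μ₂ = √64.0 = 8.00000
σ³ = μ₂^(3/2) = 512.00000
γ₁ = μ₃/σ³ = -1215.28 / 512.00000 ≈ -2.3736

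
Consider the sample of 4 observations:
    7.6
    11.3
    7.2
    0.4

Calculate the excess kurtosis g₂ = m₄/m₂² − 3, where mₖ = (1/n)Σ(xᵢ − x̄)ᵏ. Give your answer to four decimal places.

x̄ = 6.6250
Σ(xᵢ − x̄)² = 61.8875 ⇒ m₂ = 15.47188
Σ(xᵢ − x̄)⁴ = 1980.2923 ⇒ m₄ = 495.07307
m₂² = 239.37892
g₂ = m₄/m₂² − 3 = 2.06816 − 3 ≈ -0.9318

-0.9318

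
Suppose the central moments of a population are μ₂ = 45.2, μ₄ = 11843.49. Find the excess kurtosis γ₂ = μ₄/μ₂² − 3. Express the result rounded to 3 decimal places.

μ₂² = 45.2² = 2043.04000
μ₄/μ₂² = 11843.49 / 2043.04000 = 5.79699
γ₂ = 5.79699 − 3 ≈ 2.797

2.797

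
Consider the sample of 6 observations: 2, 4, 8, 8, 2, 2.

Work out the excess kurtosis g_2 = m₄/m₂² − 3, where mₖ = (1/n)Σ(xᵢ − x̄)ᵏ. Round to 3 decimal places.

x̄ = 4.3333
Σ(xᵢ − x̄)² = 43.3333 ⇒ m₂ = 7.22222
Σ(xᵢ − x̄)⁴ = 450.4444 ⇒ m₄ = 75.07407
m₂² = 52.16049
g_2 = m₄/m₂² − 3 = 1.43929 − 3 ≈ -1.561

-1.561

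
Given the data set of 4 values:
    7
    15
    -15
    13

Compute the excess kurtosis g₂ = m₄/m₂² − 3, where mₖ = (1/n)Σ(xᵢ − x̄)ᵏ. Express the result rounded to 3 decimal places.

x̄ = 5.0000
Σ(xᵢ − x̄)² = 568.0000 ⇒ m₂ = 142.00000
Σ(xᵢ − x̄)⁴ = 174112.0000 ⇒ m₄ = 43528.00000
m₂² = 20164.00000
g₂ = m₄/m₂² − 3 = 2.15870 − 3 ≈ -0.841

-0.841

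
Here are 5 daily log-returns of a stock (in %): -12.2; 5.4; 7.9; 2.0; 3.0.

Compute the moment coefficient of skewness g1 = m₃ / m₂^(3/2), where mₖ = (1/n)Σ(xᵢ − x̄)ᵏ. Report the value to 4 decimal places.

x̄ = (-12.2 + 5.4 + 7.9 + 2.0 + 3.0) / 5 = 1.2200
deviations (xᵢ − x̄): -13.4200, 4.1800, 6.6800, 0.7800, 1.7800
Σ(xᵢ − x̄)² = 245.9680 ⇒ m₂ = 245.9680/5 = 49.19360
Σ(xᵢ − x̄)³ = -2039.6671 ⇒ m₃ = -2039.6671/5 = -407.93342
m₂^(3/2) = 49.19360^(1.5) = 345.03481
g1 = m₃ / m₂^(3/2) = -407.93342 / 345.03481 ≈ -1.1823

-1.1823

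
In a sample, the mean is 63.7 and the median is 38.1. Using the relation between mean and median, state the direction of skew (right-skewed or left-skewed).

right-skewed

mean − median = 63.7 − 38.1 = 25.6
mean > median ⇒ the longer tail is on the right ⇒ right-skewed (positively skewed).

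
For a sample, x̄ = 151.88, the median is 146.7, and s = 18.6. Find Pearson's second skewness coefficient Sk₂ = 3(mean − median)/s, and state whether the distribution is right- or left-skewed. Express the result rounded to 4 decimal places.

Sk₂ = 3(151.88 − 146.7) / 18.6 = 3 × 5.1800 / 18.6
    = 15.5400 / 18.6 ≈ 0.8355
Sk₂ > 0 ⇒ mean > median ⇒ right-skewed (positive skew).

0.8355, right-skewed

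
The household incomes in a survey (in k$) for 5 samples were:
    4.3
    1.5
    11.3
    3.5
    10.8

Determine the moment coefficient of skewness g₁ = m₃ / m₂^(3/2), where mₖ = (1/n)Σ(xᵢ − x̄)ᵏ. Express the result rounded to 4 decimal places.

0.2506

x̄ = (4.3 + 1.5 + 11.3 + 3.5 + 10.8) / 5 = 6.2800
deviations (xᵢ − x̄): -1.9800, -4.7800, 5.0200, -2.7800, 4.5200
Σ(xᵢ − x̄)² = 80.1280 ⇒ m₂ = 80.1280/5 = 16.02560
Σ(xᵢ − x̄)³ = 80.3887 ⇒ m₃ = 80.3887/5 = 16.07774
m₂^(3/2) = 16.02560^(1.5) = 64.15366
g₁ = m₃ / m₂^(3/2) = 16.07774 / 64.15366 ≈ 0.2506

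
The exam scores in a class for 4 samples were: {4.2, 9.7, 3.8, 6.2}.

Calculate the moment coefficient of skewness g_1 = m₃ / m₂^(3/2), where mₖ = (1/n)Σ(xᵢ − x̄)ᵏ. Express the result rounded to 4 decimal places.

x̄ = (4.2 + 9.7 + 3.8 + 6.2) / 4 = 5.9750
deviations (xᵢ − x̄): -1.7750, 3.7250, -2.1750, 0.2250
Σ(xᵢ − x̄)² = 21.8075 ⇒ m₂ = 21.8075/4 = 5.45187
Σ(xᵢ − x̄)³ = 35.8166 ⇒ m₃ = 35.8166/4 = 8.95416
m₂^(3/2) = 5.45187^(1.5) = 12.72972
g_1 = m₃ / m₂^(3/2) = 8.95416 / 12.72972 ≈ 0.7034

0.7034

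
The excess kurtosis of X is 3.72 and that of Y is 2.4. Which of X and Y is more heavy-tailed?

Higher excess kurtosis ⇒ heavier tails relative to the normal distribution.
3.72 vs 2.4: the larger is 3.72, so X has heavier tails.

X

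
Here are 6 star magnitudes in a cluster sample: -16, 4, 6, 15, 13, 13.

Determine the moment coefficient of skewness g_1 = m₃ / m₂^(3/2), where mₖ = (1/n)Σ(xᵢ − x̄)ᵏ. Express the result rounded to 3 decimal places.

x̄ = (-16 + 4 + 6 + 15 + 13 + 13) / 6 = 5.8333
deviations (xᵢ − x̄): -21.8333, -1.8333, 0.1667, 9.1667, 7.1667, 7.1667
Σ(xᵢ − x̄)² = 666.8333 ⇒ m₂ = 666.8333/6 = 111.13889
Σ(xᵢ − x̄)³ = -8907.5556 ⇒ m₃ = -8907.5556/6 = -1484.59259
m₂^(3/2) = 111.13889^(1.5) = 1171.65318
g_1 = m₃ / m₂^(3/2) = -1484.59259 / 1171.65318 ≈ -1.267

-1.267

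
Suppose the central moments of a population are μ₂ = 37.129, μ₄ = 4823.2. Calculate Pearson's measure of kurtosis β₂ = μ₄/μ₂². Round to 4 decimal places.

μ₂² = 37.129² = 1378.56264
μ₄/μ₂² = 4823.2 / 1378.56264 = 3.49872
β₂ ≈ 3.4987

3.4987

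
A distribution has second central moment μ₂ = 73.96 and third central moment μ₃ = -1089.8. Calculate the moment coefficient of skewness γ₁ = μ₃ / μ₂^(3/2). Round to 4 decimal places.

-1.7134

σ = √μ₂ = √73.96 = 8.60000
σ³ = μ₂^(3/2) = 636.05600
γ₁ = μ₃/σ³ = -1089.8 / 636.05600 ≈ -1.7134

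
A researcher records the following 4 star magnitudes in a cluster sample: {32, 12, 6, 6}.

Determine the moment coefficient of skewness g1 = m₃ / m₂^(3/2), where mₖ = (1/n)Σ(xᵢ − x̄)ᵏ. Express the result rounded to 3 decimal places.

0.986

x̄ = (32 + 12 + 6 + 6) / 4 = 14.0000
deviations (xᵢ − x̄): 18.0000, -2.0000, -8.0000, -8.0000
Σ(xᵢ − x̄)² = 456.0000 ⇒ m₂ = 456.0000/4 = 114.00000
Σ(xᵢ − x̄)³ = 4800.0000 ⇒ m₃ = 4800.0000/4 = 1200.00000
m₂^(3/2) = 114.00000^(1.5) = 1217.18692
g1 = m₃ / m₂^(3/2) = 1200.00000 / 1217.18692 ≈ 0.986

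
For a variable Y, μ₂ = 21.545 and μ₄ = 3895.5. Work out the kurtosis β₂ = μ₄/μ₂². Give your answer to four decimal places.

μ₂² = 21.545² = 464.18703
μ₄/μ₂² = 3895.5 / 464.18703 = 8.39209
β₂ ≈ 8.3921

8.3921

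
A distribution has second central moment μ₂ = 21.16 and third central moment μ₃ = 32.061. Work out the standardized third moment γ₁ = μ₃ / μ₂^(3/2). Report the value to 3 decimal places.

σ = √μ₂ = √21.16 = 4.60000
σ³ = μ₂^(3/2) = 97.33600
γ₁ = μ₃/σ³ = 32.061 / 97.33600 ≈ 0.329

0.329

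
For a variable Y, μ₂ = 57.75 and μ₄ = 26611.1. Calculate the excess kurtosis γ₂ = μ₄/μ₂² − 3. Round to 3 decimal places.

4.979

μ₂² = 57.75² = 3335.06250
μ₄/μ₂² = 26611.1 / 3335.06250 = 7.97919
γ₂ = 7.97919 − 3 ≈ 4.979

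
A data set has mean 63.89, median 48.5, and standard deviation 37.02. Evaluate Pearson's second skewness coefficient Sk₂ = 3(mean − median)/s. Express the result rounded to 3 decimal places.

1.247

Sk₂ = 3(63.89 − 48.5) / 37.02 = 3 × 15.3900 / 37.02
    = 46.1700 / 37.02 ≈ 1.247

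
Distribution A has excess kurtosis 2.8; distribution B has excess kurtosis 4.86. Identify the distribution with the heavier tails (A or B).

B

Higher excess kurtosis ⇒ heavier tails relative to the normal distribution.
2.8 vs 4.86: the larger is 4.86, so B has heavier tails.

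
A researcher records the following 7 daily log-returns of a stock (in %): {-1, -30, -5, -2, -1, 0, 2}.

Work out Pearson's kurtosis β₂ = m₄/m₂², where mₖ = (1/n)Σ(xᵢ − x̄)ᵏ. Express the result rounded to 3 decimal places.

x̄ = -5.2857
Σ(xᵢ − x̄)² = 739.4286 ⇒ m₂ = 105.63265
Σ(xᵢ − x̄)⁴ = 377461.1662 ⇒ m₄ = 53923.02374
m₂² = 11158.25739
β₂ = m₄/m₂² = 53923.02374 / 11158.25739 ≈ 4.833

4.833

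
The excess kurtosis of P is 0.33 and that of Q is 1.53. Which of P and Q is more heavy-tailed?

Higher excess kurtosis ⇒ heavier tails relative to the normal distribution.
0.33 vs 1.53: the larger is 1.53, so Q has heavier tails.

Q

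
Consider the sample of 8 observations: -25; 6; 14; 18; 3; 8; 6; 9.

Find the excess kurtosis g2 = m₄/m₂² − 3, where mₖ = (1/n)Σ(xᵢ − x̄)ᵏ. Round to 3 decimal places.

x̄ = 4.8750
Σ(xᵢ − x̄)² = 1180.8750 ⇒ m₂ = 147.60938
Σ(xᵢ − x̄)⁴ = 833593.2129 ⇒ m₄ = 104199.15161
m₂² = 21788.52759
g2 = m₄/m₂² − 3 = 4.78229 − 3 ≈ 1.782

1.782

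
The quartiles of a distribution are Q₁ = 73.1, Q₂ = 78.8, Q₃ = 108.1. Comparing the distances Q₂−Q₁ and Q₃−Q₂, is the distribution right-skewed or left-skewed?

right-skewed

Q₂ − Q₁ = 5.7;  Q₃ − Q₂ = 29.3
Q₃ − Q₂ > Q₂ − Q₁ ⇒ the upper half is more spread out ⇒ right-skewed.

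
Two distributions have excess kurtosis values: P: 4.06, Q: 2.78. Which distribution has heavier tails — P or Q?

P

Higher excess kurtosis ⇒ heavier tails relative to the normal distribution.
4.06 vs 2.78: the larger is 4.06, so P has heavier tails.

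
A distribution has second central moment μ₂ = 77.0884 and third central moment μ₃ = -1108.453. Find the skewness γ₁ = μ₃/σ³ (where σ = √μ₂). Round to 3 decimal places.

-1.638

σ = √μ₂ = √77.0884 = 8.78000
σ³ = μ₂^(3/2) = 676.83615
γ₁ = μ₃/σ³ = -1108.453 / 676.83615 ≈ -1.638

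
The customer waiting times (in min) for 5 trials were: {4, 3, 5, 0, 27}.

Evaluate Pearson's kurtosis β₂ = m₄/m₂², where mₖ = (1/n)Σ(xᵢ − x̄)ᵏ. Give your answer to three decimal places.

x̄ = 7.8000
Σ(xᵢ − x̄)² = 474.8000 ⇒ m₂ = 94.96000
Σ(xᵢ − x̄)⁴ = 140397.7760 ⇒ m₄ = 28079.55520
m₂² = 9017.40160
β₂ = m₄/m₂² = 28079.55520 / 9017.40160 ≈ 3.114

3.114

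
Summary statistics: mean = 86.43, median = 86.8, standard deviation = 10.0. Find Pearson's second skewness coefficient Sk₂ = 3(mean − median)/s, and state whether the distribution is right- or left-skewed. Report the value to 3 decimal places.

Sk₂ = 3(86.43 − 86.8) / 10.0 = 3 × -0.3700 / 10.0
    = -1.1100 / 10.0 ≈ -0.111
Sk₂ < 0 ⇒ mean < median ⇒ left-skewed (negative skew).

-0.111, left-skewed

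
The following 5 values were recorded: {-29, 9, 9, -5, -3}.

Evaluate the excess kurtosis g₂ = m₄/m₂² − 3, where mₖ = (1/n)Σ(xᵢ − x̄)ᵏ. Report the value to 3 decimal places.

x̄ = -3.8000
Σ(xᵢ − x̄)² = 964.8000 ⇒ m₂ = 192.96000
Σ(xᵢ − x̄)⁴ = 456965.3760 ⇒ m₄ = 91393.07520
m₂² = 37233.56160
g₂ = m₄/m₂² − 3 = 2.45459 − 3 ≈ -0.545

-0.545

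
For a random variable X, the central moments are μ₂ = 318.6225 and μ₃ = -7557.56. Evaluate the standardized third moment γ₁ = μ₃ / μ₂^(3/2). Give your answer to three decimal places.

-1.329

σ = √μ₂ = √318.6225 = 17.85000
σ³ = μ₂^(3/2) = 5687.41163
γ₁ = μ₃/σ³ = -7557.56 / 5687.41163 ≈ -1.329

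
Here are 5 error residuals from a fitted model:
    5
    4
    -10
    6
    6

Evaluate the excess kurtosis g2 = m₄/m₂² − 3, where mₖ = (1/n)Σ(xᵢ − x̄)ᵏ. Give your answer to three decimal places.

x̄ = 2.2000
Σ(xᵢ − x̄)² = 188.8000 ⇒ m₂ = 37.76000
Σ(xᵢ − x̄)⁴ = 22642.3360 ⇒ m₄ = 4528.46720
m₂² = 1425.81760
g2 = m₄/m₂² − 3 = 3.17605 − 3 ≈ 0.176

0.176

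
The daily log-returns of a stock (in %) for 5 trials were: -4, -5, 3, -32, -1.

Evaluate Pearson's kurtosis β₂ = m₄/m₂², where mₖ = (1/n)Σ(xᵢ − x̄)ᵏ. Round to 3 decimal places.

x̄ = -7.8000
Σ(xᵢ − x̄)² = 770.8000 ⇒ m₂ = 154.16000
Σ(xᵢ − x̄)⁴ = 358987.2160 ⇒ m₄ = 71797.44320
m₂² = 23765.30560
β₂ = m₄/m₂² = 71797.44320 / 23765.30560 ≈ 3.021

3.021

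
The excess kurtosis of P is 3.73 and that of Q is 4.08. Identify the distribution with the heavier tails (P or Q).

Higher excess kurtosis ⇒ heavier tails relative to the normal distribution.
3.73 vs 4.08: the larger is 4.08, so Q has heavier tails.

Q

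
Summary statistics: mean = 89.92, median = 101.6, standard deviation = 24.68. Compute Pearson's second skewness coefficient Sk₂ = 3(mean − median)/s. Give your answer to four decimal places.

-1.4198

Sk₂ = 3(89.92 − 101.6) / 24.68 = 3 × -11.6800 / 24.68
    = -35.0400 / 24.68 ≈ -1.4198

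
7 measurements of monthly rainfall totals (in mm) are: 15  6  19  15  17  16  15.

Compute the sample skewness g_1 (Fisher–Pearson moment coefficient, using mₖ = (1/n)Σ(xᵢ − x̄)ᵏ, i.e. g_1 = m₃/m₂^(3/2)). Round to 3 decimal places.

-1.473

x̄ = (15 + 6 + 19 + 15 + 17 + 16 + 15) / 7 = 14.7143
deviations (xᵢ − x̄): 0.2857, -8.7143, 4.2857, 0.2857, 2.2857, 1.2857, 0.2857
Σ(xᵢ − x̄)² = 101.4286 ⇒ m₂ = 101.4286/7 = 14.48980
Σ(xᵢ − x̄)³ = -568.8980 ⇒ m₃ = -568.8980/7 = -81.27114
m₂^(3/2) = 14.48980^(1.5) = 55.15608
g_1 = m₃ / m₂^(3/2) = -81.27114 / 55.15608 ≈ -1.473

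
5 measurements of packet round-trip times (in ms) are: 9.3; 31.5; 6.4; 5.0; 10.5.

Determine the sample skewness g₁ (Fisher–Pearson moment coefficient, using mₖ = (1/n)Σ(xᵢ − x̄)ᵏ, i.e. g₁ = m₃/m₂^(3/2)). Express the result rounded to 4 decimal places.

x̄ = (9.3 + 31.5 + 6.4 + 5.0 + 10.5) / 5 = 12.5400
deviations (xᵢ − x̄): -3.2400, 18.9600, -6.1400, -7.5400, -2.0400
Σ(xᵢ − x̄)² = 468.6920 ⇒ m₂ = 468.6920/5 = 93.73840
Σ(xᵢ − x̄)³ = 6113.1326 ⇒ m₃ = 6113.1326/5 = 1222.62653
m₂^(3/2) = 93.73840^(1.5) = 907.56200
g₁ = m₃ / m₂^(3/2) = 1222.62653 / 907.56200 ≈ 1.3472

1.3472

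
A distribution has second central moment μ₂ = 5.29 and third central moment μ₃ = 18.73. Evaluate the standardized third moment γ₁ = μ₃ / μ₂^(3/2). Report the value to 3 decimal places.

σ = √μ₂ = √5.29 = 2.30000
σ³ = μ₂^(3/2) = 12.16700
γ₁ = μ₃/σ³ = 18.73 / 12.16700 ≈ 1.539

1.539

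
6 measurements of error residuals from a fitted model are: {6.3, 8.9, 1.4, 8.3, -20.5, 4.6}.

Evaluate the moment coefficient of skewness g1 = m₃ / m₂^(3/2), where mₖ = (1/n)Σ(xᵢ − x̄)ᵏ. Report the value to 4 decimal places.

x̄ = (6.3 + 8.9 + 1.4 + 8.3 - 20.5 + 4.6) / 6 = 1.5000
deviations (xᵢ − x̄): 4.8000, 7.4000, -0.1000, 6.8000, -22.0000, 3.1000
Σ(xᵢ − x̄)² = 617.6600 ⇒ m₂ = 617.6600/6 = 102.94333
Σ(xᵢ − x̄)³ = -9787.9620 ⇒ m₃ = -9787.9620/6 = -1631.32700
m₂^(3/2) = 102.94333^(1.5) = 1044.47329
g1 = m₃ / m₂^(3/2) = -1631.32700 / 1044.47329 ≈ -1.5619

-1.5619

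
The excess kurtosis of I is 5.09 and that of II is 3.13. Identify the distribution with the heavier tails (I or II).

I

Higher excess kurtosis ⇒ heavier tails relative to the normal distribution.
5.09 vs 3.13: the larger is 5.09, so I has heavier tails.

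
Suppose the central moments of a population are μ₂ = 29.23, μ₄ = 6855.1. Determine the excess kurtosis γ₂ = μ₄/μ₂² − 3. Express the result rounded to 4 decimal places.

5.0234

μ₂² = 29.23² = 854.39290
μ₄/μ₂² = 6855.1 / 854.39290 = 8.02336
γ₂ = 8.02336 − 3 ≈ 5.0234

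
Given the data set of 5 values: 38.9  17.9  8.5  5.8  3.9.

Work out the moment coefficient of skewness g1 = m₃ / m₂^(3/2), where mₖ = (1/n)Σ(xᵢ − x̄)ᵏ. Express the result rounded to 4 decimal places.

1.0530

x̄ = (38.9 + 17.9 + 8.5 + 5.8 + 3.9) / 5 = 15.0000
deviations (xᵢ − x̄): 23.9000, 2.9000, -6.5000, -9.2000, -11.1000
Σ(xᵢ − x̄)² = 829.7200 ⇒ m₂ = 829.7200/5 = 165.94400
Σ(xᵢ − x̄)³ = 11255.3640 ⇒ m₃ = 11255.3640/5 = 2251.07280
m₂^(3/2) = 165.94400^(1.5) = 2137.67822
g1 = m₃ / m₂^(3/2) = 2251.07280 / 2137.67822 ≈ 1.0530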